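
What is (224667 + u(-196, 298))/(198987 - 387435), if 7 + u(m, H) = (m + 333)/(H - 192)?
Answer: -23814097/19975488 ≈ -1.1922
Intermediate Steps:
u(m, H) = -7 + (333 + m)/(-192 + H) (u(m, H) = -7 + (m + 333)/(H - 192) = -7 + (333 + m)/(-192 + H))
(224667 + u(-196, 298))/(198987 - 387435) = (224667 + (1677 - 196 - 7*298)/(-192 + 298))/(198987 - 387435) = (224667 + (1677 - 196 - 2086)/106)/(-188448) = (224667 + (1/106)*(-605))*(-1/188448) = (224667 - 605/106)*(-1/188448) = (23814097/106)*(-1/188448) = -23814097/19975488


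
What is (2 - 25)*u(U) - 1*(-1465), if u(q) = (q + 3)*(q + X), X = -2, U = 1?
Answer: 1557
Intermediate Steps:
u(q) = (-2 + q)*(3 + q) (u(q) = (q + 3)*(q - 2) = (3 + q)*(-2 + q) = (-2 + q)*(3 + q))
(2 - 25)*u(U) - 1*(-1465) = (2 - 25)*(-6 + 1 + 1²) - 1*(-1465) = -23*(-6 + 1 + 1) + 1465 = -23*(-4) + 1465 = 92 + 1465 = 1557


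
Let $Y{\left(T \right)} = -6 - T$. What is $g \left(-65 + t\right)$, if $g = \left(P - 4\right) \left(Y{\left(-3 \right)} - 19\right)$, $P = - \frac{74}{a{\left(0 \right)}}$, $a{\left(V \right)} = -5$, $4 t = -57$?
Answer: $\frac{94149}{5} \approx 18830.0$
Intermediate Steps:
$t = - \frac{57}{4}$ ($t = \frac{1}{4} \left(-57\right) = - \frac{57}{4} \approx -14.25$)
$P = \frac{74}{5}$ ($P = - \frac{74}{-5} = \left(-74\right) \left(- \frac{1}{5}\right) = \frac{74}{5} \approx 14.8$)
$g = - \frac{1188}{5}$ ($g = \left(\frac{74}{5} - 4\right) \left(\left(-6 - -3\right) - 19\right) = \frac{54 \left(\left(-6 + 3\right) - 19\right)}{5} = \frac{54 \left(-3 - 19\right)}{5} = \frac{54}{5} \left(-22\right) = - \frac{1188}{5} \approx -237.6$)
$g \left(-65 + t\right) = - \frac{1188 \left(-65 - \frac{57}{4}\right)}{5} = \left(- \frac{1188}{5}\right) \left(- \frac{317}{4}\right) = \frac{94149}{5}$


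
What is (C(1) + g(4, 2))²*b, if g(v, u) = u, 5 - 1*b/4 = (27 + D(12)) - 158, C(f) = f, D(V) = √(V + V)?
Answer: 4896 - 72*√6 ≈ 4719.6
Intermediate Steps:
D(V) = √2*√V (D(V) = √(2*V) = √2*√V)
b = 544 - 8*√6 (b = 20 - 4*((27 + √2*√12) - 158) = 20 - 4*((27 + √2*(2*√3)) - 158) = 20 - 4*((27 + 2*√6) - 158) = 20 - 4*(-131 + 2*√6) = 20 + (524 - 8*√6) = 544 - 8*√6 ≈ 524.40)
(C(1) + g(4, 2))²*b = (1 + 2)²*(544 - 8*√6) = 3²*(544 - 8*√6) = 9*(544 - 8*√6) = 4896 - 72*√6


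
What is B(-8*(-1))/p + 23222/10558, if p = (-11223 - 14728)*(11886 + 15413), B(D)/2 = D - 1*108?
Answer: 8225655504039/3739835486371 ≈ 2.1995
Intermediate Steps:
B(D) = -216 + 2*D (B(D) = 2*(D - 1*108) = 2*(D - 108) = 2*(-108 + D) = -216 + 2*D)
p = -708436349 (p = -25951*27299 = -708436349)
B(-8*(-1))/p + 23222/10558 = (-216 + 2*(-8*(-1)))/(-708436349) + 23222/10558 = (-216 + 2*8)*(-1/708436349) + 23222*(1/10558) = (-216 + 16)*(-1/708436349) + 11611/5279 = -200*(-1/708436349) + 11611/5279 = 200/708436349 + 11611/5279 = 8225655504039/3739835486371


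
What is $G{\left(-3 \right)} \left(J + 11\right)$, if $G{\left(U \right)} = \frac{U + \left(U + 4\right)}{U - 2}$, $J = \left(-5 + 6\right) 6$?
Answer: $\frac{34}{5} \approx 6.8$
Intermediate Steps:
$J = 6$ ($J = 1 \cdot 6 = 6$)
$G{\left(U \right)} = \frac{4 + 2 U}{-2 + U}$ ($G{\left(U \right)} = \frac{U + \left(4 + U\right)}{-2 + U} = \frac{4 + 2 U}{-2 + U}$)
$G{\left(-3 \right)} \left(J + 11\right) = \frac{2 \left(2 - 3\right)}{-2 - 3} \left(6 + 11\right) = 2 \frac{1}{-5} \left(-1\right) 17 = 2 \left(- \frac{1}{5}\right) \left(-1\right) 17 = \frac{2}{5} \cdot 17 = \frac{34}{5}$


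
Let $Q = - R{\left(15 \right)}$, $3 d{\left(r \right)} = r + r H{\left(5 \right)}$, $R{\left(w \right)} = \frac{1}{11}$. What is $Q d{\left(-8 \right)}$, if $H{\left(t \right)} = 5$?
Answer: $\frac{16}{11} \approx 1.4545$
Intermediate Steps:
$R{\left(w \right)} = \frac{1}{11}$
$d{\left(r \right)} = 2 r$ ($d{\left(r \right)} = \frac{r + r 5}{3} = \frac{r + 5 r}{3} = \frac{6 r}{3} = 2 r$)
$Q = - \frac{1}{11}$ ($Q = \left(-1\right) \frac{1}{11} = - \frac{1}{11} \approx -0.090909$)
$Q d{\left(-8 \right)} = - \frac{2 \left(-8\right)}{11} = \left(- \frac{1}{11}\right) \left(-16\right) = \frac{16}{11}$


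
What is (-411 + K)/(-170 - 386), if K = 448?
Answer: -37/556 ≈ -0.066547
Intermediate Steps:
(-411 + K)/(-170 - 386) = (-411 + 448)/(-170 - 386) = 37/(-556) = 37*(-1/556) = -37/556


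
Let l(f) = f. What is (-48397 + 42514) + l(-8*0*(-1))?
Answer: -5883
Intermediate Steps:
(-48397 + 42514) + l(-8*0*(-1)) = (-48397 + 42514) - 8*0*(-1) = -5883 + 0*(-1) = -5883 + 0 = -5883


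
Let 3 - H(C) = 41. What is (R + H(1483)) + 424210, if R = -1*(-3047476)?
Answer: 3471648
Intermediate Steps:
H(C) = -38 (H(C) = 3 - 1*41 = 3 - 41 = -38)
R = 3047476
(R + H(1483)) + 424210 = (3047476 - 38) + 424210 = 3047438 + 424210 = 3471648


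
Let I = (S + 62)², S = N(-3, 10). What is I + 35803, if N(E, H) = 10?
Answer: 40987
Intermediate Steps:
S = 10
I = 5184 (I = (10 + 62)² = 72² = 5184)
I + 35803 = 5184 + 35803 = 40987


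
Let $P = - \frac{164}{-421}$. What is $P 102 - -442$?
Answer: $\frac{202810}{421} \approx 481.73$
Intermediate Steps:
$P = \frac{164}{421}$ ($P = \left(-164\right) \left(- \frac{1}{421}\right) = \frac{164}{421} \approx 0.38955$)
$P 102 - -442 = \frac{164}{421} \cdot 102 - -442 = \frac{16728}{421} + 442 = \frac{202810}{421}$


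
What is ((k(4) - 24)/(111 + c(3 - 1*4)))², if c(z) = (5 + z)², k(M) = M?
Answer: 400/16129 ≈ 0.024800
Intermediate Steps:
((k(4) - 24)/(111 + c(3 - 1*4)))² = ((4 - 24)/(111 + (5 + (3 - 1*4))²))² = (-20/(111 + (5 + (3 - 4))²))² = (-20/(111 + (5 - 1)²))² = (-20/(111 + 4²))² = (-20/(111 + 16))² = (-20/127)² = 400/16129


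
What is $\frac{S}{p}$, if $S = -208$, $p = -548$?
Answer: $\frac{52}{137} \approx 0.37956$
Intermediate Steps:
$\frac{S}{p} = - \frac{208}{-548} = \left(-208\right) \left(- \frac{1}{548}\right) = \frac{52}{137}$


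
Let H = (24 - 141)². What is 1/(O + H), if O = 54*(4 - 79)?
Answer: 1/9639 ≈ 0.00010375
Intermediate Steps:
O = -4050 (O = 54*(-75) = -4050)
H = 13689 (H = (-117)² = 13689)
1/(O + H) = 1/(-4050 + 13689) = 1/9639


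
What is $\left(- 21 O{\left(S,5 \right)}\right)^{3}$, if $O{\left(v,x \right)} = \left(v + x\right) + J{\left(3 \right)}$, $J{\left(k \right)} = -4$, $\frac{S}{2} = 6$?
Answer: $-20346417$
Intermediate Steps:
$S = 12$ ($S = 2 \cdot 6 = 12$)
$O{\left(v,x \right)} = -4 + v + x$ ($O{\left(v,x \right)} = \left(v + x\right) - 4 = -4 + v + x$)
$\left(- 21 O{\left(S,5 \right)}\right)^{3} = \left(- 21 \left(-4 + 12 + 5\right)\right)^{3} = \left(\left(-21\right) 13\right)^{3} = \left(-273\right)^{3} = -20346417$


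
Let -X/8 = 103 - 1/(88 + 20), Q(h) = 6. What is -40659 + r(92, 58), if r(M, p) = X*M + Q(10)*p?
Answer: -3135029/27 ≈ -1.1611e+5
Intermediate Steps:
X = -22246/27 (X = -8*(103 - 1/(88 + 20)) = -8*(103 - 1/108) = -8*11123/108 = -22246/27 ≈ -823.93)
r(M, p) = 6*p - 22246*M/27 (r(M, p) = -22246*M/27 + 6*p = 6*p - 22246*M/27)
-40659 + r(92, 58) = -40659 + (6*58 - 22246/27*92) = -40659 + (348 - 2046632/27) = -40659 - 2037236/27 = -3135029/27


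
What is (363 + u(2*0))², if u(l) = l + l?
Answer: 131769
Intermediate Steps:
u(l) = 2*l
(363 + u(2*0))² = (363 + 2*(2*0))² = (363 + 2*0)² = (363 + 0)² = 363² = 131769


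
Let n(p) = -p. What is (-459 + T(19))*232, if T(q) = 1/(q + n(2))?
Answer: -1810064/17 ≈ -1.0647e+5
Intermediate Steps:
T(q) = 1/(-2 + q) (T(q) = 1/(q - 1*2) = 1/(q - 2) = 1/(-2 + q))
(-459 + T(19))*232 = (-459 + 1/(-2 + 19))*232 = (-459 + 1/17)*232 = -7802/17*232 = -1810064/17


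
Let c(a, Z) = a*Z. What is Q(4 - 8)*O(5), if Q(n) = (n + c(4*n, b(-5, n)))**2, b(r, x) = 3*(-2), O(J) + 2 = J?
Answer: 25392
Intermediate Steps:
O(J) = -2 + J
b(r, x) = -6
c(a, Z) = Z*a
Q(n) = 529*n**2 (Q(n) = (n - 24*n)**2 = (-23*n)**2 = 529*n**2)
Q(4 - 8)*O(5) = (529*(4 - 8)**2)*(-2 + 5) = (529*(-4)**2)*3 = (529*16)*3 = 8464*3 = 25392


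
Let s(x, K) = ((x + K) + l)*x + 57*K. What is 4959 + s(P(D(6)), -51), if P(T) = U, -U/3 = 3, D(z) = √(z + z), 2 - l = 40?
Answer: 2934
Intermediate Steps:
l = -38 (l = 2 - 1*40 = 2 - 40 = -38)
D(z) = √2*√z (D(z) = √(2*z) = √2*√z)
U = -9 (U = -3*3 = -9)
P(T) = -9
s(x, K) = 57*K + x*(-38 + K + x) (s(x, K) = ((x + K) - 38)*x + 57*K = ((K + x) - 38)*x + 57*K = (-38 + K + x)*x + 57*K = x*(-38 + K + x) + 57*K = 57*K + x*(-38 + K + x))
4959 + s(P(D(6)), -51) = 4959 + ((-9)² - 38*(-9) + 57*(-51) - 51*(-9)) = 4959 + (81 + 342 - 2907 + 459) = 4959 - 2025 = 2934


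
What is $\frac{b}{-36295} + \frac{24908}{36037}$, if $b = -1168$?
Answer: $\frac{946127076}{1307962915} \approx 0.72336$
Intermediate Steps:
$\frac{b}{-36295} + \frac{24908}{36037} = - \frac{1168}{-36295} + \frac{24908}{36037} = \left(-1168\right) \left(- \frac{1}{36295}\right) + 24908 \cdot \frac{1}{36037} = \frac{1168}{36295} + \frac{24908}{36037} = \frac{946127076}{1307962915}$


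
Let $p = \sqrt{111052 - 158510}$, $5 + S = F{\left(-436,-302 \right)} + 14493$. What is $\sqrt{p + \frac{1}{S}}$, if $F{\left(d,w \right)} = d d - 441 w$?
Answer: $\frac{\sqrt{337766 + 114085870756 i \sqrt{47458}}}{337766} \approx 10.437 + 10.437 i$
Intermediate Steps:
$F{\left(d,w \right)} = d^{2} - 441 w$
$S = 337766$ ($S = -5 + \left(\left(\left(-436\right)^{2} - -133182\right) + 14493\right) = -5 + \left(\left(190096 + 133182\right) + 14493\right) = -5 + \left(323278 + 14493\right) = -5 + 337771 = 337766$)
$p = i \sqrt{47458}$ ($p = \sqrt{-47458} = i \sqrt{47458} \approx 217.85 i$)
$\sqrt{p + \frac{1}{S}} = \sqrt{i \sqrt{47458} + \frac{1}{337766}} = \sqrt{\frac{1}{337766} + i \sqrt{47458}}$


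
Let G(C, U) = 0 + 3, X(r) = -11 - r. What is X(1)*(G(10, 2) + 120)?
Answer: -1476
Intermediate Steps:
G(C, U) = 3
X(1)*(G(10, 2) + 120) = (-11 - 1*1)*(3 + 120) = (-11 - 1)*123 = -12*123 = -1476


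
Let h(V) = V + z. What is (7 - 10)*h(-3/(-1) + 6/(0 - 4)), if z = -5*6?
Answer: 171/2 ≈ 85.500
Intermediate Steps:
z = -30
h(V) = -30 + V (h(V) = V - 30 = -30 + V)
(7 - 10)*h(-3/(-1) + 6/(0 - 4)) = (7 - 10)*(-30 + (-3/(-1) + 6/(0 - 4))) = -3*(-30 + (-3*(-1) + 6/(-4))) = -3*(-30 + (3 + 6*(-¼))) = -3*(-30 + (3 - 3/2)) = -3*(-30 + 3/2) = -3*(-57/2) = 171/2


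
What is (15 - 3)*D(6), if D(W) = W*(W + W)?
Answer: 864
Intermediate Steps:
D(W) = 2*W² (D(W) = W*(2*W) = 2*W²)
(15 - 3)*D(6) = (15 - 3)*(2*6²) = 12*(2*36) = 12*72 = 864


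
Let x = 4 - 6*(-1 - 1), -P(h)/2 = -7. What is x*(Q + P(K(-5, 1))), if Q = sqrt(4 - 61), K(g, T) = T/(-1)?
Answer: 224 + 16*I*sqrt(57) ≈ 224.0 + 120.8*I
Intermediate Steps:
K(g, T) = -T (K(g, T) = T*(-1) = -T)
P(h) = 14 (P(h) = -2*(-7) = 14)
x = 16 (x = 4 - 6*(-2) = 4 + 12 = 16)
Q = I*sqrt(57) (Q = sqrt(-57) = I*sqrt(57) ≈ 7.5498*I)
x*(Q + P(K(-5, 1))) = 16*(I*sqrt(57) + 14) = 16*(14 + I*sqrt(57)) = 224 + 16*I*sqrt(57)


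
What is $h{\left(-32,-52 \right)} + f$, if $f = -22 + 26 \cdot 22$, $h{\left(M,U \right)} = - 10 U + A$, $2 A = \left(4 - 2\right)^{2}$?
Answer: $1072$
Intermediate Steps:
$A = 2$ ($A = \frac{\left(4 - 2\right)^{2}}{2} = \frac{2^{2}}{2} = \frac{1}{2} \cdot 4 = 2$)
$h{\left(M,U \right)} = 2 - 10 U$ ($h{\left(M,U \right)} = - 10 U + 2 = 2 - 10 U$)
$f = 550$ ($f = -22 + 572 = 550$)
$h{\left(-32,-52 \right)} + f = \left(2 - -520\right) + 550 = \left(2 + 520\right) + 550 = 522 + 550 = 1072$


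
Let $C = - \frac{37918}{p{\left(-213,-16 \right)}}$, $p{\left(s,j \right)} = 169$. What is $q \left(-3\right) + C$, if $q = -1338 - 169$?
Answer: $\frac{726131}{169} \approx 4296.6$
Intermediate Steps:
$q = -1507$ ($q = -1338 - 169 = -1507$)
$C = - \frac{37918}{169} \approx -224.37$
$q \left(-3\right) + C = \left(-1507\right) \left(-3\right) - \frac{37918}{169} = 4521 - \frac{37918}{169} = \frac{726131}{169}$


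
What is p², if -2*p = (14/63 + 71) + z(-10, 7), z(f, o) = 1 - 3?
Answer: 388129/324 ≈ 1197.9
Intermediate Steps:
z(f, o) = -2
p = -623/18 (p = -((14/63 + 71) - 2)/2 = -((14*(1/63) + 71) - 2)/2 = -((2/9 + 71) - 2)/2 = -(641/9 - 2)/2 = -½*623/9 = -623/18 ≈ -34.611)
p² = (-623/18)² = 388129/324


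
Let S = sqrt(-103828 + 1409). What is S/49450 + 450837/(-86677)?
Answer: -450837/86677 + I*sqrt(102419)/49450 ≈ -5.2013 + 0.0064718*I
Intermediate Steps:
S = I*sqrt(102419) (S = sqrt(-102419) = I*sqrt(102419) ≈ 320.03*I)
S/49450 + 450837/(-86677) = (I*sqrt(102419))/49450 + 450837/(-86677) = (I*sqrt(102419))*(1/49450) + 450837*(-1/86677) = I*sqrt(102419)/49450 - 450837/86677 = -450837/86677 + I*sqrt(102419)/49450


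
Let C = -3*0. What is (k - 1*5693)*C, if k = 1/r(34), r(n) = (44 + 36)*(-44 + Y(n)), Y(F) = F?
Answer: 0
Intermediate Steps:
r(n) = -3520 + 80*n (r(n) = (44 + 36)*(-44 + n) = 80*(-44 + n) = -3520 + 80*n)
C = 0
k = -1/800 (k = 1/(-3520 + 80*34) = 1/(-3520 + 2720) = 1/(-800) = -1/800 ≈ -0.0012500)
(k - 1*5693)*C = (-1/800 - 1*5693)*0 = (-1/800 - 5693)*0 = -4554401/800*0 = 0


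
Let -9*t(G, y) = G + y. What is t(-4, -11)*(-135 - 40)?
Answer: -875/3 ≈ -291.67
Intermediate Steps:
t(G, y) = -G/9 - y/9 (t(G, y) = -(G + y)/9 = -G/9 - y/9)
t(-4, -11)*(-135 - 40) = (-⅑*(-4) - ⅑*(-11))*(-135 - 40) = (4/9 + 11/9)*(-175) = (5/3)*(-175) = -875/3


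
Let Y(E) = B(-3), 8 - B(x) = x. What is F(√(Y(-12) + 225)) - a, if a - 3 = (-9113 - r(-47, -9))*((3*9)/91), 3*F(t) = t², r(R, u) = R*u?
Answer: 793073/273 ≈ 2905.0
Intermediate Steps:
B(x) = 8 - x
Y(E) = 11 (Y(E) = 8 - 1*(-3) = 8 + 3 = 11)
F(t) = t²/3
a = -257199/91 (a = 3 + (-9113 - (-47)*(-9))*((3*9)/91) = 3 + (-9113 - 1*423)*(27*(1/91)) = 3 + (-9113 - 423)*(27/91) = 3 - 9536*27/91 = 3 - 257472/91 = -257199/91 ≈ -2826.4)
F(√(Y(-12) + 225)) - a = (√(11 + 225))²/3 - 1*(-257199/91) = (√236)²/3 + 257199/91 = (2*√59)²/3 + 257199/91 = (⅓)*236 + 257199/91 = 236/3 + 257199/91 = 793073/273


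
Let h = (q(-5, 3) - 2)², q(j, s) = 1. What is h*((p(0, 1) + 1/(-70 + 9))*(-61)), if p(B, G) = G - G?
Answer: 1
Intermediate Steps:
p(B, G) = 0
h = 1 (h = (1 - 2)² = (-1)² = 1)
h*((p(0, 1) + 1/(-70 + 9))*(-61)) = 1*((0 + 1/(-70 + 9))*(-61)) = 1*((0 + 1/(-61))*(-61)) = 1*((0 - 1/61)*(-61)) = 1*(-1/61*(-61)) = 1*1 = 1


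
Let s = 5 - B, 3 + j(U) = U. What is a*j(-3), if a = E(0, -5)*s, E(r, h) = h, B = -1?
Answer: 180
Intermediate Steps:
j(U) = -3 + U
s = 6 (s = 5 - 1*(-1) = 5 + 1 = 6)
a = -30 (a = -5*6 = -30)
a*j(-3) = -30*(-3 - 3) = -30*(-6) = 180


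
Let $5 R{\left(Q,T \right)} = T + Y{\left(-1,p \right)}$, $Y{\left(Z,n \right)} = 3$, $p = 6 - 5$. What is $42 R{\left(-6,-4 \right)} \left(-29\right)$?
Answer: $\frac{1218}{5} \approx 243.6$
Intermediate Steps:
$p = 1$ ($p = 6 - 5 = 1$)
$R{\left(Q,T \right)} = \frac{3}{5} + \frac{T}{5}$ ($R{\left(Q,T \right)} = \frac{T + 3}{5} = \frac{3 + T}{5} = \frac{3}{5} + \frac{T}{5}$)
$42 R{\left(-6,-4 \right)} \left(-29\right) = 42 \left(\frac{3}{5} + \frac{1}{5} \left(-4\right)\right) \left(-29\right) = 42 \left(\frac{3}{5} - \frac{4}{5}\right) \left(-29\right) = 42 \left(- \frac{1}{5}\right) \left(-29\right) = \left(- \frac{42}{5}\right) \left(-29\right) = \frac{1218}{5}$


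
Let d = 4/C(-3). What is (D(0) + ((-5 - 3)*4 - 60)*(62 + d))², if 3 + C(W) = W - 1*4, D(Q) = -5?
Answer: 804346321/25 ≈ 3.2174e+7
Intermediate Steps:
C(W) = -7 + W (C(W) = -3 + (W - 1*4) = -3 + (W - 4) = -3 + (-4 + W) = -7 + W)
d = -⅖ (d = 4/(-7 - 3) = 4/(-10) = 4*(-⅒) = -⅖ ≈ -0.40000)
(D(0) + ((-5 - 3)*4 - 60)*(62 + d))² = (-5 + ((-5 - 3)*4 - 60)*(62 - ⅖))² = (-5 + (-8*4 - 60)*(308/5))² = (-5 + (-32 - 60)*(308/5))² = (-5 - 92*308/5)² = (-5 - 28336/5)² = (-28361/5)² = 804346321/25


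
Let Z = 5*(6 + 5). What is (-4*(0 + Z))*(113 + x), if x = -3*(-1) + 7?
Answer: -27060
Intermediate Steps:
Z = 55 (Z = 5*11 = 55)
x = 10 (x = 3 + 7 = 10)
(-4*(0 + Z))*(113 + x) = (-4*(0 + 55))*(113 + 10) = -4*55*123 = -220*123 = -27060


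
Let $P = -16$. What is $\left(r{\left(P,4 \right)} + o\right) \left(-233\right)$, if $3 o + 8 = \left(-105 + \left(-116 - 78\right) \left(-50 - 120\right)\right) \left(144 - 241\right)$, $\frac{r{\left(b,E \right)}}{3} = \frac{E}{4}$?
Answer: $247669214$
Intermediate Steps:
$r{\left(b,E \right)} = \frac{3 E}{4}$ ($r{\left(b,E \right)} = 3 \frac{E}{4} = \frac{3 E}{4}$)
$o = -1062961$ ($o = - \frac{8}{3} + \frac{\left(-105 + \left(-116 - 78\right) \left(-50 - 120\right)\right) \left(144 - 241\right)}{3} = - \frac{8}{3} + \frac{\left(-105 - -32980\right) \left(-97\right)}{3} = - \frac{8}{3} + \frac{\left(-105 + 32980\right) \left(-97\right)}{3} = - \frac{8}{3} + \frac{32875 \left(-97\right)}{3} = - \frac{8}{3} + \frac{1}{3} \left(-3188875\right) = - \frac{8}{3} - \frac{3188875}{3} = -1062961$)
$\left(r{\left(P,4 \right)} + o\right) \left(-233\right) = \left(\frac{3}{4} \cdot 4 - 1062961\right) \left(-233\right) = \left(3 - 1062961\right) \left(-233\right) = \left(-1062958\right) \left(-233\right) = 247669214$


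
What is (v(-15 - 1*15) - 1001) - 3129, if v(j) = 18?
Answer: -4112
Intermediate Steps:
(v(-15 - 1*15) - 1001) - 3129 = (18 - 1001) - 3129 = -983 - 3129 = -4112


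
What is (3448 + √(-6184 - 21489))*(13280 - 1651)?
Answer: 40096792 + 11629*I*√27673 ≈ 4.0097e+7 + 1.9345e+6*I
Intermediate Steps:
(3448 + √(-6184 - 21489))*(13280 - 1651) = (3448 + √(-27673))*11629 = (3448 + I*√27673)*11629 = 40096792 + 11629*I*√27673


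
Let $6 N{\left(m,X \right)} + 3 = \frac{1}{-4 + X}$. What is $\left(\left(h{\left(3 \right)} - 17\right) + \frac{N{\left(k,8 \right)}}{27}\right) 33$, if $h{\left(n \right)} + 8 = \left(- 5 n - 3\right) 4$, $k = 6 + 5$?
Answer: $- \frac{691537}{216} \approx -3201.6$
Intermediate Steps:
$k = 11$
$N{\left(m,X \right)} = - \frac{1}{2} + \frac{1}{6 \left(-4 + X\right)}$
$h{\left(n \right)} = -20 - 20 n$ ($h{\left(n \right)} = -8 + \left(- 5 n - 3\right) 4 = -8 + \left(-3 - 5 n\right) 4 = -8 - \left(12 + 20 n\right) = -20 - 20 n$)
$\left(\left(h{\left(3 \right)} - 17\right) + \frac{N{\left(k,8 \right)}}{27}\right) 33 = \left(\left(\left(-20 - 60\right) - 17\right) + \frac{\frac{1}{6} \frac{1}{-4 + 8} \left(13 - 24\right)}{27}\right) 33 = \left(\left(\left(-20 - 60\right) - 17\right) + \frac{13 - 24}{6 \cdot 4} \cdot \frac{1}{27}\right) 33 = \left(\left(-80 - 17\right) + \frac{1}{6} \cdot \frac{1}{4} \left(-11\right) \frac{1}{27}\right) 33 = \left(-97 - \frac{11}{648}\right) 33 = \left(- \frac{62867}{648}\right) 33 = - \frac{691537}{216}$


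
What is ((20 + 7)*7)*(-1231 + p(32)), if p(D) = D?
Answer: -226611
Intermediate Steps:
((20 + 7)*7)*(-1231 + p(32)) = ((20 + 7)*7)*(-1231 + 32) = (27*7)*(-1199) = 189*(-1199) = -226611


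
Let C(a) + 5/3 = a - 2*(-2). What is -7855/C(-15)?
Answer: 23565/38 ≈ 620.13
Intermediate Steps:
C(a) = 7/3 + a (C(a) = -5/3 + (a - 2*(-2)) = -5/3 + (a + 4) = -5/3 + (4 + a) = 7/3 + a)
-7855/C(-15) = -7855/(7/3 - 15) = -7855/(-38/3) = -7855*(-3/38) = 23565/38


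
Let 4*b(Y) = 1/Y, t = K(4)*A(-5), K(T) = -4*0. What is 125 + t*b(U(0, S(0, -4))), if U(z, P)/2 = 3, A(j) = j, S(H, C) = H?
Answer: 125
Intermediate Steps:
K(T) = 0
U(z, P) = 6 (U(z, P) = 2*3 = 6)
t = 0 (t = 0*(-5) = 0)
b(Y) = 1/(4*Y) (b(Y) = (1/Y)/4 = 1/(4*Y))
125 + t*b(U(0, S(0, -4))) = 125 + 0*((1/4)/6) = 125 + 0*((1/4)*(1/6)) = 125 + 0*(1/24) = 125 + 0 = 125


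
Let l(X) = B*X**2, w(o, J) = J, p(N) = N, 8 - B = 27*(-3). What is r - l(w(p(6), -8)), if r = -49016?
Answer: -54712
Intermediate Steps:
B = 89 (B = 8 - 27*(-3) = 8 - 1*(-81) = 8 + 81 = 89)
l(X) = 89*X**2
r - l(w(p(6), -8)) = -49016 - 89*(-8)**2 = -49016 - 89*64 = -49016 - 1*5696 = -49016 - 5696 = -54712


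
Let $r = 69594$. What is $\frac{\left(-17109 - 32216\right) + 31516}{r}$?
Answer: $- \frac{17809}{69594} \approx -0.2559$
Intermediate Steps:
$\frac{\left(-17109 - 32216\right) + 31516}{r} = \frac{\left(-17109 - 32216\right) + 31516}{69594} = \left(-49325 + 31516\right) \frac{1}{69594} = \left(-17809\right) \frac{1}{69594} = - \frac{17809}{69594}$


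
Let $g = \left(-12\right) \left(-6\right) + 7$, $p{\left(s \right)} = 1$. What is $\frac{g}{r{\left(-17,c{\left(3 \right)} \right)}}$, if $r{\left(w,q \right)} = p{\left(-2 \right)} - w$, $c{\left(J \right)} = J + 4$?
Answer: $\frac{79}{18} \approx 4.3889$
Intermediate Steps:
$c{\left(J \right)} = 4 + J$
$r{\left(w,q \right)} = 1 - w$
$g = 79$ ($g = 72 + 7 = 79$)
$\frac{g}{r{\left(-17,c{\left(3 \right)} \right)}} = \frac{79}{1 - -17} = \frac{79}{1 + 17} = \frac{79}{18}$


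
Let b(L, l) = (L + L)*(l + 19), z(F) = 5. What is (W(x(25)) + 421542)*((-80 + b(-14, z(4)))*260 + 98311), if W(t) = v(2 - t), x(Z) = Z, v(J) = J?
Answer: -40975440471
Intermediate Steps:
W(t) = 2 - t
b(L, l) = 2*L*(19 + l) (b(L, l) = (2*L)*(19 + l) = 2*L*(19 + l))
(W(x(25)) + 421542)*((-80 + b(-14, z(4)))*260 + 98311) = ((2 - 1*25) + 421542)*((-80 + 2*(-14)*(19 + 5))*260 + 98311) = ((2 - 25) + 421542)*((-80 + 2*(-14)*24)*260 + 98311) = (-23 + 421542)*((-80 - 672)*260 + 98311) = 421519*(-752*260 + 98311) = 421519*(-195520 + 98311) = 421519*(-97209) = -40975440471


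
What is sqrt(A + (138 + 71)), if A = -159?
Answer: 5*sqrt(2) ≈ 7.0711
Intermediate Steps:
sqrt(A + (138 + 71)) = sqrt(-159 + (138 + 71)) = sqrt(-159 + 209) = sqrt(50) = 5*sqrt(2)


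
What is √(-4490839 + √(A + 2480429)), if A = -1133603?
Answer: √(-4490839 + √1346826) ≈ 2118.9*I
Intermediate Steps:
√(-4490839 + √(A + 2480429)) = √(-4490839 + √(-1133603 + 2480429)) = √(-4490839 + √1346826)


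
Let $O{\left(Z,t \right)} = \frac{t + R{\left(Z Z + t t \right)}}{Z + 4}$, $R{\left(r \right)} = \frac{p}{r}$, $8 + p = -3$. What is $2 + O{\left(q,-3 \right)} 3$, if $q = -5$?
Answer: $\frac{407}{34} \approx 11.971$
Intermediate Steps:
$p = -11$ ($p = -8 - 3 = -11$)
$R{\left(r \right)} = - \frac{11}{r}$
$O{\left(Z,t \right)} = \frac{t - \frac{11}{Z^{2} + t^{2}}}{4 + Z}$ ($O{\left(Z,t \right)} = \frac{t - \frac{11}{Z Z + t t}}{Z + 4} = \frac{t - \frac{11}{Z^{2} + t^{2}}}{4 + Z}$)
$2 + O{\left(q,-3 \right)} 3 = 2 + \frac{-11 - 3 \left(\left(-5\right)^{2} + \left(-3\right)^{2}\right)}{\left(4 - 5\right) \left(\left(-5\right)^{2} + \left(-3\right)^{2}\right)} 3 = 2 + \frac{-11 - 3 \left(25 + 9\right)}{\left(-1\right) \left(25 + 9\right)} 3 = 2 + - \frac{-11 - 102}{34} \cdot 3 = 2 + \left(-1\right) \frac{1}{34} \left(-11 - 102\right) 3 = 2 + \left(-1\right) \frac{1}{34} \left(-113\right) 3 = 2 + \frac{113}{34} \cdot 3 = 2 + \frac{339}{34} = \frac{407}{34}$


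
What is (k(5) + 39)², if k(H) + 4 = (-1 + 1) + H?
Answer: 1600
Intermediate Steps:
k(H) = -4 + H (k(H) = -4 + ((-1 + 1) + H) = -4 + (0 + H) = -4 + H)
(k(5) + 39)² = ((-4 + 5) + 39)² = (1 + 39)² = 40² = 1600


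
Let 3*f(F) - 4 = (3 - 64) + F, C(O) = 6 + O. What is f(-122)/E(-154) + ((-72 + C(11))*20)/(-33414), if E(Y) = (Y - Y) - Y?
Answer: -912151/2572878 ≈ -0.35453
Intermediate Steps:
E(Y) = -Y (E(Y) = 0 - Y = -Y)
f(F) = -19 + F/3 (f(F) = 4/3 + ((3 - 64) + F)/3 = 4/3 + (-61 + F)/3 = 4/3 + (-61/3 + F/3) = -19 + F/3)
f(-122)/E(-154) + ((-72 + C(11))*20)/(-33414) = (-19 + (⅓)*(-122))/((-1*(-154))) + ((-72 + (6 + 11))*20)/(-33414) = (-19 - 122/3)/154 + ((-72 + 17)*20)*(-1/33414) = -179/3*1/154 - 55*20*(-1/33414) = -179/462 - 1100*(-1/33414) = -179/462 + 550/16707 = -912151/2572878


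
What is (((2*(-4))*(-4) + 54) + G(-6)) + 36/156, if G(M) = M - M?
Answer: 1121/13 ≈ 86.231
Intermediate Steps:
G(M) = 0
(((2*(-4))*(-4) + 54) + G(-6)) + 36/156 = (((2*(-4))*(-4) + 54) + 0) + 36/156 = ((-8*(-4) + 54) + 0) + 36*(1/156) = ((32 + 54) + 0) + 3/13 = (86 + 0) + 3/13 = 86 + 3/13 = 1121/13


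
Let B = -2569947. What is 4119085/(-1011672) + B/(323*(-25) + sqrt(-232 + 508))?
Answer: 20725956752690135/65966425833528 + 5139894*sqrt(69)/65205349 ≈ 314.84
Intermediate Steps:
4119085/(-1011672) + B/(323*(-25) + sqrt(-232 + 508)) = 4119085/(-1011672) - 2569947/(323*(-25) + sqrt(-232 + 508)) = 4119085*(-1/1011672) - 2569947/(-8075 + sqrt(276)) = -4119085/1011672 - 2569947/(-8075 + 2*sqrt(69))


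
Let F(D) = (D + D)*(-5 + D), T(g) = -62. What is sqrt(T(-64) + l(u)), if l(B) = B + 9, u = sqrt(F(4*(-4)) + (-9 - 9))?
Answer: sqrt(-53 + sqrt(654)) ≈ 5.237*I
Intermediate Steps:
F(D) = 2*D*(-5 + D) (F(D) = (2*D)*(-5 + D) = 2*D*(-5 + D))
u = sqrt(654) (u = sqrt(2*(4*(-4))*(-5 + 4*(-4)) + (-9 - 9)) = sqrt(2*(-16)*(-5 - 16) - 18) = sqrt(2*(-16)*(-21) - 18) = sqrt(672 - 18) = sqrt(654) ≈ 25.573)
l(B) = 9 + B
sqrt(T(-64) + l(u)) = sqrt(-62 + (9 + sqrt(654))) = sqrt(-53 + sqrt(654))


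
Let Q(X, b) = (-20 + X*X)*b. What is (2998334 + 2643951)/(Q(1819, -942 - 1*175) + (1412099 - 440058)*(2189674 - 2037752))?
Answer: 1128457/28795709821 ≈ 3.9188e-5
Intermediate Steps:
Q(X, b) = b*(-20 + X**2) (Q(X, b) = (-20 + X**2)*b = b*(-20 + X**2))
(2998334 + 2643951)/(Q(1819, -942 - 1*175) + (1412099 - 440058)*(2189674 - 2037752)) = (2998334 + 2643951)/((-942 - 1*175)*(-20 + 1819**2) + (1412099 - 440058)*(2189674 - 2037752)) = 5642285/((-942 - 175)*(-20 + 3308761) + 972041*151922) = 5642285/(-1117*3308741 + 147674412802) = 5642285/(-3695863697 + 147674412802) = 5642285/143978549105 = 5642285*(1/143978549105) = 1128457/28795709821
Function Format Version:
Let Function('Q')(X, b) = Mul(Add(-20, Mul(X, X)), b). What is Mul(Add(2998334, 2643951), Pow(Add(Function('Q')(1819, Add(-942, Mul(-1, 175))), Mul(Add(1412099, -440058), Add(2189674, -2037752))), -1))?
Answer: Rational(1128457, 28795709821) ≈ 3.9188e-5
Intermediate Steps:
Function('Q')(X, b) = Mul(b, Add(-20, Pow(X, 2))) (Function('Q')(X, b) = Mul(Add(-20, Pow(X, 2)), b) = Mul(b, Add(-20, Pow(X, 2))))
Mul(Add(2998334, 2643951), Pow(Add(Function('Q')(1819, Add(-942, Mul(-1, 175))), Mul(Add(1412099, -440058), Add(2189674, -2037752))), -1)) = Mul(Add(2998334, 2643951), Pow(Add(Mul(Add(-942, Mul(-1, 175)), Add(-20, Pow(1819, 2))), Mul(Add(1412099, -440058), Add(2189674, -2037752))), -1)) = Mul(5642285, Pow(Add(Mul(Add(-942, -175), Add(-20, 3308761)), Mul(972041, 151922)), -1)) = Mul(5642285, Pow(Add(Mul(-1117, 3308741), 147674412802), -1)) = Mul(5642285, Pow(Add(-3695863697, 147674412802), -1)) = Mul(5642285, Pow(143978549105, -1)) = Mul(5642285, Rational(1, 143978549105)) = Rational(1128457, 28795709821)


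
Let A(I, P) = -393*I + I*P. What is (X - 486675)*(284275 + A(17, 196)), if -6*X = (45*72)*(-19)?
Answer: -133837360290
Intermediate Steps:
X = 10260 (X = -45*72*(-19)/6 = -540*(-19) = -⅙*(-61560) = 10260)
(X - 486675)*(284275 + A(17, 196)) = (10260 - 486675)*(284275 + 17*(-393 + 196)) = -476415*(284275 + 17*(-197)) = -476415*(284275 - 3349) = -476415*280926 = -133837360290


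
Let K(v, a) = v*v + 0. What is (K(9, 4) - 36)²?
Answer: 2025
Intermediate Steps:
K(v, a) = v² (K(v, a) = v² + 0 = v²)
(K(9, 4) - 36)² = (9² - 36)² = (81 - 36)² = 45² = 2025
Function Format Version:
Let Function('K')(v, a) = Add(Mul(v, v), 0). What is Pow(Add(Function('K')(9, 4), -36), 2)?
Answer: 2025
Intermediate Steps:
Function('K')(v, a) = Pow(v, 2) (Function('K')(v, a) = Add(Pow(v, 2), 0) = Pow(v, 2))
Pow(Add(Function('K')(9, 4), -36), 2) = Pow(Add(Pow(9, 2), -36), 2) = Pow(Add(81, -36), 2) = Pow(45, 2) = 2025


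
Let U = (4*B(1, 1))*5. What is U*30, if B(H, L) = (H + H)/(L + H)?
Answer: 600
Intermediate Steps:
B(H, L) = 2*H/(H + L) (B(H, L) = (2*H)/(H + L) = 2*H/(H + L))
U = 20 (U = (4*(2*1/(1 + 1)))*5 = (4*(2*1/2))*5 = (4*(2*1*(½)))*5 = (4*1)*5 = 4*5 = 20)
U*30 = 20*30 = 600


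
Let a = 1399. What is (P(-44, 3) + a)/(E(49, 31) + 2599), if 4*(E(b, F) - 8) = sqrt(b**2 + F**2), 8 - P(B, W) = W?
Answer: 29281824/54369911 - 115128*sqrt(2)/54369911 ≈ 0.53557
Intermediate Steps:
P(B, W) = 8 - W
E(b, F) = 8 + sqrt(F**2 + b**2)/4 (E(b, F) = 8 + sqrt(b**2 + F**2)/4 = 8 + sqrt(F**2 + b**2)/4)
(P(-44, 3) + a)/(E(49, 31) + 2599) = ((8 - 1*3) + 1399)/((8 + sqrt(31**2 + 49**2)/4) + 2599) = ((8 - 3) + 1399)/((8 + sqrt(961 + 2401)/4) + 2599) = (5 + 1399)/((8 + sqrt(3362)/4) + 2599) = 1404/((8 + (41*sqrt(2))/4) + 2599) = 1404/((8 + 41*sqrt(2)/4) + 2599) = 1404/(2607 + 41*sqrt(2)/4)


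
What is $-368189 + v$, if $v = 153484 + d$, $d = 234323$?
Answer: $19618$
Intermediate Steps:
$v = 387807$ ($v = 153484 + 234323 = 387807$)
$-368189 + v = -368189 + 387807 = 19618$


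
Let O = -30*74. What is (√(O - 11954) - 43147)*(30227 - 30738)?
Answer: 22048117 - 511*I*√14174 ≈ 2.2048e+7 - 60837.0*I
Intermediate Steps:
O = -2220
(√(O - 11954) - 43147)*(30227 - 30738) = (√(-2220 - 11954) - 43147)*(30227 - 30738) = (√(-14174) - 43147)*(-511) = (I*√14174 - 43147)*(-511) = (-43147 + I*√14174)*(-511) = 22048117 - 511*I*√14174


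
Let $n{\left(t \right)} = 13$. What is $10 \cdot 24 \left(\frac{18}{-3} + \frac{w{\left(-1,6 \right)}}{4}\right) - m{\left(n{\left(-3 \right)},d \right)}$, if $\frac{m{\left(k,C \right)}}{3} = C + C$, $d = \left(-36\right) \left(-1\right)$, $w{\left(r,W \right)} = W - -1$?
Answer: $-1236$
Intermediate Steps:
$w{\left(r,W \right)} = 1 + W$ ($w{\left(r,W \right)} = W + 1 = 1 + W$)
$d = 36$
$m{\left(k,C \right)} = 6 C$ ($m{\left(k,C \right)} = 3 \left(C + C\right) = 3 \cdot 2 C = 6 C$)
$10 \cdot 24 \left(\frac{18}{-3} + \frac{w{\left(-1,6 \right)}}{4}\right) - m{\left(n{\left(-3 \right)},d \right)} = 10 \cdot 24 \left(\frac{18}{-3} + \frac{1 + 6}{4}\right) - 6 \cdot 36 = 240 \left(18 \left(- \frac{1}{3}\right) + 7 \cdot \frac{1}{4}\right) - 216 = 240 \left(-6 + \frac{7}{4}\right) - 216 = 240 \left(- \frac{17}{4}\right) - 216 = -1020 - 216 = -1236$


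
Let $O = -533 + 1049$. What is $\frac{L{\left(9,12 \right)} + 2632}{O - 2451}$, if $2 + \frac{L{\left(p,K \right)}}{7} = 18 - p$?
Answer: $- \frac{2681}{1935} \approx -1.3855$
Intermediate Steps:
$L{\left(p,K \right)} = 112 - 7 p$ ($L{\left(p,K \right)} = -14 + 7 \left(18 - p\right) = -14 - \left(-126 + 7 p\right) = 112 - 7 p$)
$O = 516$
$\frac{L{\left(9,12 \right)} + 2632}{O - 2451} = \frac{\left(112 - 63\right) + 2632}{516 - 2451} = \frac{\left(112 - 63\right) + 2632}{-1935} = \left(49 + 2632\right) \left(- \frac{1}{1935}\right) = 2681 \left(- \frac{1}{1935}\right) = - \frac{2681}{1935}$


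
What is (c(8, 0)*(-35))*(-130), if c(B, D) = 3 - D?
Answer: 13650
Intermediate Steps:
(c(8, 0)*(-35))*(-130) = ((3 - 1*0)*(-35))*(-130) = ((3 + 0)*(-35))*(-130) = (3*(-35))*(-130) = -105*(-130) = 13650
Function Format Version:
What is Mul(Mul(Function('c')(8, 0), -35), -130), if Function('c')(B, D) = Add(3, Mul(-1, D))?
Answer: 13650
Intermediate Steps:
Mul(Mul(Function('c')(8, 0), -35), -130) = Mul(Mul(Add(3, Mul(-1, 0)), -35), -130) = Mul(Mul(Add(3, 0), -35), -130) = Mul(Mul(3, -35), -130) = Mul(-105, -130) = 13650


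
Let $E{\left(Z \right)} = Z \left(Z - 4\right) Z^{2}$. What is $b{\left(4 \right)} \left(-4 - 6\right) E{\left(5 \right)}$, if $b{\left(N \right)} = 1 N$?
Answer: $-5000$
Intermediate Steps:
$b{\left(N \right)} = N$
$E{\left(Z \right)} = Z^{3} \left(-4 + Z\right)$ ($E{\left(Z \right)} = Z \left(-4 + Z\right) Z^{2} = Z^{3} \left(-4 + Z\right)$)
$b{\left(4 \right)} \left(-4 - 6\right) E{\left(5 \right)} = 4 \left(-4 - 6\right) 5^{3} \left(-4 + 5\right) = 4 \left(-4 - 6\right) 125 \cdot 1 = 4 \left(-10\right) 125 = \left(-40\right) 125 = -5000$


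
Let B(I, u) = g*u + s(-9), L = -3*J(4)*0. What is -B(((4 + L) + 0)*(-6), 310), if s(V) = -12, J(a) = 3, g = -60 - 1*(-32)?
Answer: 8692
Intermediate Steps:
g = -28 (g = -60 + 32 = -28)
L = 0 (L = -3*3*0 = -9*0 = 0)
B(I, u) = -12 - 28*u (B(I, u) = -28*u - 12 = -12 - 28*u)
-B(((4 + L) + 0)*(-6), 310) = -(-12 - 28*310) = -(-12 - 8680) = -1*(-8692) = 8692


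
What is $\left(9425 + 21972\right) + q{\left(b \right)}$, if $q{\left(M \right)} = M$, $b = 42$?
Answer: $31439$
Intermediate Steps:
$\left(9425 + 21972\right) + q{\left(b \right)} = \left(9425 + 21972\right) + 42 = 31397 + 42 = 31439$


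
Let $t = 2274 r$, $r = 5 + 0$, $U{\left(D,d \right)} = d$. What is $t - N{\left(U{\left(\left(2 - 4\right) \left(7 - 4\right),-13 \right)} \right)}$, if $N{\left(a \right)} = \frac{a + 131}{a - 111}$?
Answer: $\frac{704999}{62} \approx 11371.0$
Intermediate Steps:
$r = 5$
$N{\left(a \right)} = \frac{131 + a}{-111 + a}$
$t = 11370$ ($t = 2274 \cdot 5 = 11370$)
$t - N{\left(U{\left(\left(2 - 4\right) \left(7 - 4\right),-13 \right)} \right)} = 11370 - \frac{131 - 13}{-111 - 13} = 11370 - \frac{1}{-124} \cdot 118 = 11370 - \left(- \frac{1}{124}\right) 118 = 11370 - - \frac{59}{62} = 11370 + \frac{59}{62} = \frac{704999}{62}$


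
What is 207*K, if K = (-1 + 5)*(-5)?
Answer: -4140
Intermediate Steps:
K = -20 (K = 4*(-5) = -20)
207*K = 207*(-20) = -4140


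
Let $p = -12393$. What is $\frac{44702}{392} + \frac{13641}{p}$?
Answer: $\frac{13062967}{115668} \approx 112.94$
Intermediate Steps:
$\frac{44702}{392} + \frac{13641}{p} = \frac{44702}{392} + \frac{13641}{-12393} = 44702 \cdot \frac{1}{392} + 13641 \left(- \frac{1}{12393}\right) = \frac{3193}{28} - \frac{4547}{4131} = \frac{13062967}{115668}$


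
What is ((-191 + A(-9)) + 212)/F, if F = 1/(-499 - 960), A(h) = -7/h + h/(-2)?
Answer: -690107/18 ≈ -38339.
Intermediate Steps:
A(h) = -7/h - h/2 (A(h) = -7/h + h*(-½) = -7/h - h/2)
F = -1/1459 (F = 1/(-1459) = -1/1459 ≈ -0.00068540)
((-191 + A(-9)) + 212)/F = ((-191 + (-7/(-9) - ½*(-9))) + 212)/(-1/1459) = ((-191 + (-7*(-⅑) + 9/2)) + 212)*(-1459) = ((-191 + (7/9 + 9/2)) + 212)*(-1459) = ((-191 + 95/18) + 212)*(-1459) = (-3343/18 + 212)*(-1459) = (473/18)*(-1459) = -690107/18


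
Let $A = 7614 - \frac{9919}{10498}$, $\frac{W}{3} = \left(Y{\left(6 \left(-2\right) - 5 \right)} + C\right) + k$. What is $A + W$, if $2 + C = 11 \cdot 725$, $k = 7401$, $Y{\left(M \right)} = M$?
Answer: $\frac{563575211}{10498} \approx 53684.0$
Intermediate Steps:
$C = 7973$ ($C = -2 + 11 \cdot 725 = -2 + 7975 = 7973$)
$W = 46071$ ($W = 3 \left(\left(\left(6 \left(-2\right) - 5\right) + 7973\right) + 7401\right) = 3 \left(\left(\left(-12 - 5\right) + 7973\right) + 7401\right) = 3 \left(\left(-17 + 7973\right) + 7401\right) = 3 \left(7956 + 7401\right) = 3 \cdot 15357 = 46071$)
$A = \frac{79921853}{10498}$ ($A = 7614 - \frac{9919}{10498} = \frac{79921853}{10498} \approx 7613.1$)
$A + W = \frac{79921853}{10498} + 46071 = \frac{563575211}{10498}$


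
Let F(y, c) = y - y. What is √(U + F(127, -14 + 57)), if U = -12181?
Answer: I*√12181 ≈ 110.37*I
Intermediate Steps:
F(y, c) = 0
√(U + F(127, -14 + 57)) = √(-12181 + 0) = √(-12181) = I*√12181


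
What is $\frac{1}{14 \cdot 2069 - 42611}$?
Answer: $- \frac{1}{13645} \approx -7.3287 \cdot 10^{-5}$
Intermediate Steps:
$\frac{1}{14 \cdot 2069 - 42611} = \frac{1}{28966 - 42611} = \frac{1}{-13645} = - \frac{1}{13645}$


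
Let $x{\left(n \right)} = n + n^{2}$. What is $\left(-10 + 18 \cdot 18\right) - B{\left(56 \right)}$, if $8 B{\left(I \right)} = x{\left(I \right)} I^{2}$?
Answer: $-1250950$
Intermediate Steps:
$B{\left(I \right)} = \frac{I^{3} \left(1 + I\right)}{8}$ ($B{\left(I \right)} = \frac{I \left(1 + I\right) I^{2}}{8} = \frac{I^{3} \left(1 + I\right)}{8}$)
$\left(-10 + 18 \cdot 18\right) - B{\left(56 \right)} = \left(-10 + 18 \cdot 18\right) - \frac{56^{3} \left(1 + 56\right)}{8} = \left(-10 + 324\right) - \frac{1}{8} \cdot 175616 \cdot 57 = 314 - 1251264 = -1250950$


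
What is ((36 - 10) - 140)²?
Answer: 12996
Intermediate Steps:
((36 - 10) - 140)² = (26 - 140)² = (-114)² = 12996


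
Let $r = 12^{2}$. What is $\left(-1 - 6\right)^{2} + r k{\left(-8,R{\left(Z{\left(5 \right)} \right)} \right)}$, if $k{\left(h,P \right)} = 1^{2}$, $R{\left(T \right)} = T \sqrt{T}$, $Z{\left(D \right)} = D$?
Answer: $193$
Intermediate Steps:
$R{\left(T \right)} = T^{\frac{3}{2}}$
$k{\left(h,P \right)} = 1$
$r = 144$
$\left(-1 - 6\right)^{2} + r k{\left(-8,R{\left(Z{\left(5 \right)} \right)} \right)} = \left(-1 - 6\right)^{2} + 144 \cdot 1 = \left(-7\right)^{2} + 144 = 49 + 144 = 193$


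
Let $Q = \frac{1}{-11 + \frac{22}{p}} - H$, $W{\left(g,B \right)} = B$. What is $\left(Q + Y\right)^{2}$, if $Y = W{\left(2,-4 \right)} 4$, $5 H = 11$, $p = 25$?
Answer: $\frac{535829904}{1600225} \approx 334.85$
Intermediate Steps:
$H = \frac{11}{5}$ ($H = \frac{1}{5} \cdot 11 = \frac{11}{5} \approx 2.2$)
$Y = -16$ ($Y = \left(-4\right) 4 = -16$)
$Q = - \frac{2908}{1265}$ ($Q = \frac{1}{-11 + \frac{22}{25}} - \frac{11}{5} = \frac{1}{- \frac{253}{25}} - \frac{11}{5} = - \frac{25}{253} - \frac{11}{5} = - \frac{2908}{1265} \approx -2.2988$)
$\left(Q + Y\right)^{2} = \left(- \frac{2908}{1265} - 16\right)^{2} = \left(- \frac{23148}{1265}\right)^{2} = \frac{535829904}{1600225}$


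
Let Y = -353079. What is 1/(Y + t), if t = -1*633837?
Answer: -1/986916 ≈ -1.0133e-6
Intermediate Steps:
t = -633837
1/(Y + t) = 1/(-353079 - 633837) = 1/(-986916) = -1/986916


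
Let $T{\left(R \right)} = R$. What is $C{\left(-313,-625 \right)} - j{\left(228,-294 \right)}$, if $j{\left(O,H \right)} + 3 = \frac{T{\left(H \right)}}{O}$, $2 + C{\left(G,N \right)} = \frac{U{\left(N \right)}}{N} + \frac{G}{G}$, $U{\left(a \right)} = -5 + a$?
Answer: $\frac{20413}{4750} \approx 4.2975$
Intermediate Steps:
$C{\left(G,N \right)} = -1 + \frac{-5 + N}{N}$ ($C{\left(G,N \right)} = -2 + \left(\frac{-5 + N}{N} + \frac{G}{G}\right) = -2 + \left(\frac{-5 + N}{N} + 1\right) = -2 + \left(1 + \frac{-5 + N}{N}\right) = -1 + \frac{-5 + N}{N}$)
$j{\left(O,H \right)} = -3 + \frac{H}{O}$
$C{\left(-313,-625 \right)} - j{\left(228,-294 \right)} = - \frac{5}{-625} - \left(-3 - \frac{294}{228}\right) = \left(-5\right) \left(- \frac{1}{625}\right) - \left(-3 - \frac{49}{38}\right) = \frac{1}{125} - \left(-3 - \frac{49}{38}\right) = \frac{1}{125} - - \frac{163}{38} = \frac{1}{125} + \frac{163}{38} = \frac{20413}{4750}$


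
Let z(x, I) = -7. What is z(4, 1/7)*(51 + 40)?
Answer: -637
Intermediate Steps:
z(4, 1/7)*(51 + 40) = -7*(51 + 40) = -7*91 = -637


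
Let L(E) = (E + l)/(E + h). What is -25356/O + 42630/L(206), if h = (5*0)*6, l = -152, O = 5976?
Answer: 242956241/1494 ≈ 1.6262e+5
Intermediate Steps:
h = 0 (h = 0*6 = 0)
L(E) = (-152 + E)/E (L(E) = (E - 152)/(E + 0) = (-152 + E)/E)
-25356/O + 42630/L(206) = -25356/5976 + 42630/(((-152 + 206)/206)) = -25356*1/5976 + 42630/(((1/206)*54)) = -2113/498 + 42630/(27/103) = -2113/498 + 42630*(103/27) = -2113/498 + 1463630/9 = 242956241/1494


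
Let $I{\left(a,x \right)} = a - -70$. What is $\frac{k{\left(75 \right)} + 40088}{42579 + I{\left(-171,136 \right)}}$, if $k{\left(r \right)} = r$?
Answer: $\frac{40163}{42478} \approx 0.9455$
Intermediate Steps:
$I{\left(a,x \right)} = 70 + a$ ($I{\left(a,x \right)} = a + 70 = 70 + a$)
$\frac{k{\left(75 \right)} + 40088}{42579 + I{\left(-171,136 \right)}} = \frac{75 + 40088}{42579 + \left(70 - 171\right)} = \frac{40163}{42579 - 101} = \frac{40163}{42478}$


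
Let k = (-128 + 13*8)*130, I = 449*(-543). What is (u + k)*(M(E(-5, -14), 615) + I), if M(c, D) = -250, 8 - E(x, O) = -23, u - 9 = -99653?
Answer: 25080273548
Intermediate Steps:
u = -99644 (u = 9 - 99653 = -99644)
E(x, O) = 31 (E(x, O) = 8 - 1*(-23) = 8 + 23 = 31)
I = -243807
k = -3120 (k = (-128 + 104)*130 = -24*130 = -3120)
(u + k)*(M(E(-5, -14), 615) + I) = (-99644 - 3120)*(-250 - 243807) = -102764*(-244057) = 25080273548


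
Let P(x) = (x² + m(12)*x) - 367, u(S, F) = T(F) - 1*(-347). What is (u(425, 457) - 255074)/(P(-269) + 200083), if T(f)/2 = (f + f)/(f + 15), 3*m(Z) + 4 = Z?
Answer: -90171987/96061322 ≈ -0.93869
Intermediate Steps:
m(Z) = -4/3 + Z/3
T(f) = 4*f/(15 + f) (T(f) = 2*((f + f)/(f + 15)) = 2*((2*f)/(15 + f)) = 2*(2*f/(15 + f)) = 4*f/(15 + f))
u(S, F) = 347 + 4*F/(15 + F) (u(S, F) = 4*F/(15 + F) - 1*(-347) = 4*F/(15 + F) + 347 = 347 + 4*F/(15 + F))
P(x) = -367 + x² + 8*x/3 (P(x) = (x² + (-4/3 + (⅓)*12)*x) - 367 = (x² + (-4/3 + 4)*x) - 367 = (x² + 8*x/3) - 367 = -367 + x² + 8*x/3)
(u(425, 457) - 255074)/(P(-269) + 200083) = (3*(1735 + 117*457)/(15 + 457) - 255074)/((-367 + (-269)² + (8/3)*(-269)) + 200083) = (3*(1735 + 53469)/472 - 255074)/((-367 + 72361 - 2152/3) + 200083) = (3*(1/472)*55204 - 255074)/(213830/3 + 200083) = (41403/118 - 255074)/(814079/3) = -30057329/118*3/814079 = -90171987/96061322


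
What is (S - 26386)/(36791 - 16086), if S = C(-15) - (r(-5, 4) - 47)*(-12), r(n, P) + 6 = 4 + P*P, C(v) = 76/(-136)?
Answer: -910607/703970 ≈ -1.2935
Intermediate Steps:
C(v) = -19/34 (C(v) = 76*(-1/136) = -19/34)
r(n, P) = -2 + P² (r(n, P) = -6 + (4 + P*P) = -6 + (4 + P²) = -2 + P²)
S = -13483/34 (S = -19/34 - ((-2 + 4²) - 47)*(-12) = -19/34 - ((-2 + 16) - 47)*(-12) = -19/34 - (14 - 47)*(-12) = -19/34 - (-33)*(-12) = -19/34 - 1*396 = -19/34 - 396 = -13483/34 ≈ -396.56)
(S - 26386)/(36791 - 16086) = (-13483/34 - 26386)/(36791 - 16086) = -910607/34/20705 = -910607/34*1/20705 = -910607/703970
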